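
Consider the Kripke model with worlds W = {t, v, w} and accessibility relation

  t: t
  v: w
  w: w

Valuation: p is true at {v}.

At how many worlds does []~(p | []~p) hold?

t: successors {t}; ~(p | []~p) there: t:F. ✗
v: successors {w}; ~(p | []~p) there: w:F. ✗
w: successors {w}; ~(p | []~p) there: w:F. ✗
Satisfying worlds: ∅.

0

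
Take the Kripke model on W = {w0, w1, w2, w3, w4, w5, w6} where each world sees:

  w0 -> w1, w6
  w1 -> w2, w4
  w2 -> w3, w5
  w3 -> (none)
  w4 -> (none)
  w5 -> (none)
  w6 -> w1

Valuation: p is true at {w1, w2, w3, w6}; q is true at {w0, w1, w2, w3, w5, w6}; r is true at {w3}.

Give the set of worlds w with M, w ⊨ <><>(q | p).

{w0, w1, w6}

w0: successors {w1, w6}; <>(q | p) there: w1:T, w6:T. ✓
w1: successors {w2, w4}; <>(q | p) there: w2:T, w4:F. ✓
w2: successors {w3, w5}; <>(q | p) there: w3:F, w5:F. ✗
w3: no successors, so <><>(q | p) fails. ✗
w4: no successors, so <><>(q | p) fails. ✗
w5: no successors, so <><>(q | p) fails. ✗
w6: successors {w1}; <>(q | p) there: w1:T. ✓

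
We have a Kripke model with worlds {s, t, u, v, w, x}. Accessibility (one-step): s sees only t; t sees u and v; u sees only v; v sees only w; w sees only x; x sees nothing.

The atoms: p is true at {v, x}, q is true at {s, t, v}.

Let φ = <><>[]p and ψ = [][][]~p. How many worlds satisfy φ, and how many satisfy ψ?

For <><>[]p:
s: successors {t}; <>[]p there: t:T. ✓
t: successors {u, v}; <>[]p there: u:F, v:T. ✓
u: successors {v}; <>[]p there: v:T. ✓
v: successors {w}; <>[]p there: w:T. ✓
w: successors {x}; <>[]p there: x:F. ✗
x: no successors, so <><>[]p fails. ✗
— 4 worlds.
For [][][]~p:
s: successors {t}; [][]~p there: t:F. ✗
t: successors {u, v}; [][]~p there: u:T, v:F. ✗
u: successors {v}; [][]~p there: v:F. ✗
v: successors {w}; [][]~p there: w:T. ✓
w: successors {x}; [][]~p there: x:T. ✓
x: no successors, so [][][]~p holds vacuously. ✓
— 3 worlds.

4 and 3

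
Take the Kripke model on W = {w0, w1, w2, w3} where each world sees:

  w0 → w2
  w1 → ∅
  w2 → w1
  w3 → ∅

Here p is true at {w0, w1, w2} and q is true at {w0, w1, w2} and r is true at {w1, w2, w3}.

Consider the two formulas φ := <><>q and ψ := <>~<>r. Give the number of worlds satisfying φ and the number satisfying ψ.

For <><>q:
w0: successors {w2}; <>q there: w2:T. ✓
w1: no successors, so <><>q fails. ✗
w2: successors {w1}; <>q there: w1:F. ✗
w3: no successors, so <><>q fails. ✗
— 1 world.
For <>~<>r:
w0: successors {w2}; ~<>r there: w2:F. ✗
w1: no successors, so <>~<>r fails. ✗
w2: successors {w1}; ~<>r there: w1:T. ✓
w3: no successors, so <>~<>r fails. ✗
— 1 world.

1 and 1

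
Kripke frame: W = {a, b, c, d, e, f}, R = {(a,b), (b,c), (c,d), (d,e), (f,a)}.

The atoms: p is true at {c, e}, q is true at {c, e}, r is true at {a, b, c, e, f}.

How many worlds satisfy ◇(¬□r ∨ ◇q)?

3

a: successors {b}; ¬□r ∨ ◇q there: b:T. ✓
b: successors {c}; ¬□r ∨ ◇q there: c:T. ✓
c: successors {d}; ¬□r ∨ ◇q there: d:T. ✓
d: successors {e}; ¬□r ∨ ◇q there: e:F. ✗
e: no successors, so ◇(¬□r ∨ ◇q) fails. ✗
f: successors {a}; ¬□r ∨ ◇q there: a:F. ✗
Satisfying worlds: {a, b, c}.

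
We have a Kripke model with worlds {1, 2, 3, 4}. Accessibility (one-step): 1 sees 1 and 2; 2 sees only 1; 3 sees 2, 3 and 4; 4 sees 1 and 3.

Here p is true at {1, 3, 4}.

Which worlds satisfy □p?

1: successors {1, 2}; p there: 1:T, 2:F. ✗
2: successors {1}; p there: 1:T. ✓
3: successors {2, 3, 4}; p there: 2:F, 3:T, 4:T. ✗
4: successors {1, 3}; p there: 1:T, 3:T. ✓

{2, 4}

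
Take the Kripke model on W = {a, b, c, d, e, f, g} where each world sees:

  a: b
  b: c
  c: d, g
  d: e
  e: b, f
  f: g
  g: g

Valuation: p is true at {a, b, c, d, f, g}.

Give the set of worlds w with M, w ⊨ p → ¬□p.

{d, e}

a: p is T, ¬□p is F. ✗
b: p is T, ¬□p is F. ✗
c: p is T, ¬□p is F. ✗
d: p is T, ¬□p is T. ✓
e: p is F, ¬□p is F. ✓
f: p is T, ¬□p is F. ✗
g: p is T, ¬□p is F. ✗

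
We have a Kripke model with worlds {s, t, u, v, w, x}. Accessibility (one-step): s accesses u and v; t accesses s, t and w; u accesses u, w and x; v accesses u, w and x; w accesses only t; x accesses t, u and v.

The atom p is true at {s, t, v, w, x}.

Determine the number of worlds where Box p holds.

s: successors {u, v}; p there: u:F, v:T. ✗
t: successors {s, t, w}; p there: s:T, t:T, w:T. ✓
u: successors {u, w, x}; p there: u:F, w:T, x:T. ✗
v: successors {u, w, x}; p there: u:F, w:T, x:T. ✗
w: successors {t}; p there: t:T. ✓
x: successors {t, u, v}; p there: t:T, u:F, v:T. ✗
Satisfying worlds: {t, w}.

2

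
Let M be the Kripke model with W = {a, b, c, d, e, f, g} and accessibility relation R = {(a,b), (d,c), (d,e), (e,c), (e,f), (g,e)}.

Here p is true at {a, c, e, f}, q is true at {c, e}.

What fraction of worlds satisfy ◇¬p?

a: successors {b}; ¬p there: b:T. ✓
b: no successors, so ◇¬p fails. ✗
c: no successors, so ◇¬p fails. ✗
d: successors {c, e}; ¬p there: c:F, e:F. ✗
e: successors {c, f}; ¬p there: c:F, f:F. ✗
f: no successors, so ◇¬p fails. ✗
g: successors {e}; ¬p there: e:F. ✗
That's 1 of 7 worlds, so 1/7.

1/7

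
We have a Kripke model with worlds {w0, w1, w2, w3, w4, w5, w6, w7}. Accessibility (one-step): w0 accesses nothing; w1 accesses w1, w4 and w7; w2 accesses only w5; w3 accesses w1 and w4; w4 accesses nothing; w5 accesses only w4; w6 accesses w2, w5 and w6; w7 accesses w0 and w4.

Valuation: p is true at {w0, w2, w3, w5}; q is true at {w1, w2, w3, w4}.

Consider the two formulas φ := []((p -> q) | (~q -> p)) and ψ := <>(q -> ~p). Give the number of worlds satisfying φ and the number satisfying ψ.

8 and 6

For []((p -> q) | (~q -> p)):
w0: no successors, so []((p -> q) | (~q -> p)) holds vacuously. ✓
w1: successors {w1, w4, w7}; (p -> q) | (~q -> p) there: w1:T, w4:T, w7:T. ✓
w2: successors {w5}; (p -> q) | (~q -> p) there: w5:T. ✓
w3: successors {w1, w4}; (p -> q) | (~q -> p) there: w1:T, w4:T. ✓
w4: no successors, so []((p -> q) | (~q -> p)) holds vacuously. ✓
w5: successors {w4}; (p -> q) | (~q -> p) there: w4:T. ✓
w6: successors {w2, w5, w6}; (p -> q) | (~q -> p) there: w2:T, w5:T, w6:T. ✓
w7: successors {w0, w4}; (p -> q) | (~q -> p) there: w0:T, w4:T. ✓
— 8 worlds.
For <>(q -> ~p):
w0: no successors, so <>(q -> ~p) fails. ✗
w1: successors {w1, w4, w7}; q -> ~p there: w1:T, w4:T, w7:T. ✓
w2: successors {w5}; q -> ~p there: w5:T. ✓
w3: successors {w1, w4}; q -> ~p there: w1:T, w4:T. ✓
w4: no successors, so <>(q -> ~p) fails. ✗
w5: successors {w4}; q -> ~p there: w4:T. ✓
w6: successors {w2, w5, w6}; q -> ~p there: w2:F, w5:T, w6:T. ✓
w7: successors {w0, w4}; q -> ~p there: w0:T, w4:T. ✓
— 6 worlds.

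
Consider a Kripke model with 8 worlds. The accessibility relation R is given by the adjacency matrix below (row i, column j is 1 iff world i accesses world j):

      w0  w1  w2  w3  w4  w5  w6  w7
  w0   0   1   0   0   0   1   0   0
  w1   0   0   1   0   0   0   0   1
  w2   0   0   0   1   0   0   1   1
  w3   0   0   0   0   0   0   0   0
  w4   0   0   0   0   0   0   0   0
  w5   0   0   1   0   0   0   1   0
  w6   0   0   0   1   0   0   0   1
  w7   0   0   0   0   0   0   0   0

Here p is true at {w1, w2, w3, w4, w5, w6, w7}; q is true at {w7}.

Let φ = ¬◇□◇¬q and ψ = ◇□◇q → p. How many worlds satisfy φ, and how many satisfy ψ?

For ¬◇□◇¬q:
w0: ◇□◇¬q is T. ✗
w1: ◇□◇¬q is T. ✗
w2: ◇□◇¬q is T. ✗
w3: ◇□◇¬q is F. ✓
w4: ◇□◇¬q is F. ✓
w5: ◇□◇¬q is F. ✓
w6: ◇□◇¬q is T. ✗
w7: ◇□◇¬q is F. ✓
— 4 worlds.
For ◇□◇q → p:
w0: ◇□◇q is T, p is F. ✗
w1: ◇□◇q is T, p is T. ✓
w2: ◇□◇q is T, p is T. ✓
w3: ◇□◇q is F, p is T. ✓
w4: ◇□◇q is F, p is T. ✓
w5: ◇□◇q is F, p is T. ✓
w6: ◇□◇q is T, p is T. ✓
w7: ◇□◇q is F, p is T. ✓
— 7 worlds.

4 and 7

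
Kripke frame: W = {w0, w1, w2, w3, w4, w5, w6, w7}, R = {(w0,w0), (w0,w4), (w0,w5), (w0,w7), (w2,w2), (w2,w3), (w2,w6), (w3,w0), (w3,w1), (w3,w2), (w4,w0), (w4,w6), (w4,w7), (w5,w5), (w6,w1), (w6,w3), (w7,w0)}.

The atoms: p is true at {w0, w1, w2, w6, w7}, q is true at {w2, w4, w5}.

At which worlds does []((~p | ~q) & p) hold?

{w1, w4, w7}

w0: successors {w0, w4, w5, w7}; (~p | ~q) & p there: w0:T, w4:F, w5:F, w7:T. ✗
w1: no successors, so []((~p | ~q) & p) holds vacuously. ✓
w2: successors {w2, w3, w6}; (~p | ~q) & p there: w2:F, w3:F, w6:T. ✗
w3: successors {w0, w1, w2}; (~p | ~q) & p there: w0:T, w1:T, w2:F. ✗
w4: successors {w0, w6, w7}; (~p | ~q) & p there: w0:T, w6:T, w7:T. ✓
w5: successors {w5}; (~p | ~q) & p there: w5:F. ✗
w6: successors {w1, w3}; (~p | ~q) & p there: w1:T, w3:F. ✗
w7: successors {w0}; (~p | ~q) & p there: w0:T. ✓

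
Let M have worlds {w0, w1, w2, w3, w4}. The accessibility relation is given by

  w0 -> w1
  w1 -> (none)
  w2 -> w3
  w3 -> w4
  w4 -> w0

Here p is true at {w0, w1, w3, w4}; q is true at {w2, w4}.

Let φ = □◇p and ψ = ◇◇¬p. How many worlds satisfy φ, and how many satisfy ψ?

4 and 0

For □◇p:
w0: successors {w1}; ◇p there: w1:F. ✗
w1: no successors, so □◇p holds vacuously. ✓
w2: successors {w3}; ◇p there: w3:T. ✓
w3: successors {w4}; ◇p there: w4:T. ✓
w4: successors {w0}; ◇p there: w0:T. ✓
— 4 worlds.
For ◇◇¬p:
w0: successors {w1}; ◇¬p there: w1:F. ✗
w1: no successors, so ◇◇¬p fails. ✗
w2: successors {w3}; ◇¬p there: w3:F. ✗
w3: successors {w4}; ◇¬p there: w4:F. ✗
w4: successors {w0}; ◇¬p there: w0:F. ✗
— 0 worlds.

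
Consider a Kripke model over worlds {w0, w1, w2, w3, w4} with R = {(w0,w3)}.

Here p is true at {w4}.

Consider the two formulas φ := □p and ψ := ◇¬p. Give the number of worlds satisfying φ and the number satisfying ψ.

For □p:
w0: successors {w3}; p there: w3:F. ✗
w1: no successors, so □p holds vacuously. ✓
w2: no successors, so □p holds vacuously. ✓
w3: no successors, so □p holds vacuously. ✓
w4: no successors, so □p holds vacuously. ✓
— 4 worlds.
For ◇¬p:
w0: successors {w3}; ¬p there: w3:T. ✓
w1: no successors, so ◇¬p fails. ✗
w2: no successors, so ◇¬p fails. ✗
w3: no successors, so ◇¬p fails. ✗
w4: no successors, so ◇¬p fails. ✗
— 1 world.

4 and 1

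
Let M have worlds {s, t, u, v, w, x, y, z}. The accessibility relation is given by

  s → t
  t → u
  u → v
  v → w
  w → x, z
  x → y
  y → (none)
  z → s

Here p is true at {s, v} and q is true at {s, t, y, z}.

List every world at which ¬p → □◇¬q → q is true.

s: ¬p is F, □◇¬q → q is T. ✓
t: ¬p is T, □◇¬q → q is T. ✓
u: ¬p is T, □◇¬q → q is F. ✗
v: ¬p is F, □◇¬q → q is F. ✓
w: ¬p is T, □◇¬q → q is T. ✓
x: ¬p is T, □◇¬q → q is T. ✓
y: ¬p is T, □◇¬q → q is T. ✓
z: ¬p is T, □◇¬q → q is T. ✓

{s, t, v, w, x, y, z}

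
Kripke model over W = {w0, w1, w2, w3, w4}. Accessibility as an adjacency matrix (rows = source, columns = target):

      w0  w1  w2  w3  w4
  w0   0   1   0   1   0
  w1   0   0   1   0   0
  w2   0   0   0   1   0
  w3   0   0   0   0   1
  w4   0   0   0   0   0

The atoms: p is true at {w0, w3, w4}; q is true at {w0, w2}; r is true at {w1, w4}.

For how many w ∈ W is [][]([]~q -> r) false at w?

2

w0: successors {w1, w3}; []([]~q -> r) there: w1:F, w3:T. ✗
w1: successors {w2}; []([]~q -> r) there: w2:F. ✗
w2: successors {w3}; []([]~q -> r) there: w3:T. ✓
w3: successors {w4}; []([]~q -> r) there: w4:T. ✓
w4: no successors, so [][]([]~q -> r) holds vacuously. ✓
Satisfying worlds: {w2, w3, w4}.
So [][]([]~q -> r) fails at the other 2 worlds.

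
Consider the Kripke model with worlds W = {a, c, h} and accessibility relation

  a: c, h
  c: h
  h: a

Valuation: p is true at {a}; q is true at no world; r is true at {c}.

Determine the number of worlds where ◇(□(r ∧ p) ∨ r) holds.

1

a: successors {c, h}; □(r ∧ p) ∨ r there: c:T, h:F. ✓
c: successors {h}; □(r ∧ p) ∨ r there: h:F. ✗
h: successors {a}; □(r ∧ p) ∨ r there: a:F. ✗
Satisfying worlds: {a}.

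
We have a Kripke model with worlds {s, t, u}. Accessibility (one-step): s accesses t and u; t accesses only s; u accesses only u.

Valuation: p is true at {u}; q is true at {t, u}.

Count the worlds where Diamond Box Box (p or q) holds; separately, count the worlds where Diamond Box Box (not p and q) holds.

2 and 0

For Diamond Box Box (p or q):
s: successors {t, u}; Box Box (p or q) there: t:T, u:T. ✓
t: successors {s}; Box Box (p or q) there: s:F. ✗
u: successors {u}; Box Box (p or q) there: u:T. ✓
— 2 worlds.
For Diamond Box Box (not p and q):
s: successors {t, u}; Box Box (not p and q) there: t:F, u:F. ✗
t: successors {s}; Box Box (not p and q) there: s:F. ✗
u: successors {u}; Box Box (not p and q) there: u:F. ✗
— 0 worlds.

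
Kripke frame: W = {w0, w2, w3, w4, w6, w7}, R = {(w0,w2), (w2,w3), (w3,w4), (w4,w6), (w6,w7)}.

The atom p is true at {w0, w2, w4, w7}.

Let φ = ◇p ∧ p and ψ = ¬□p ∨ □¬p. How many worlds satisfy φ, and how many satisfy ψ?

For ◇p ∧ p:
w0: ◇p is T, p is T. ✓
w2: ◇p is F, p is T. ✗
w3: ◇p is T, p is F. ✗
w4: ◇p is F, p is T. ✗
w6: ◇p is T, p is F. ✗
w7: ◇p is F, p is T. ✗
— 1 world.
For ¬□p ∨ □¬p:
w0: ¬□p is F, □¬p is F. ✗
w2: ¬□p is T, □¬p is T. ✓
w3: ¬□p is F, □¬p is F. ✗
w4: ¬□p is T, □¬p is T. ✓
w6: ¬□p is F, □¬p is F. ✗
w7: ¬□p is F, □¬p is T. ✓
— 3 worlds.

1 and 3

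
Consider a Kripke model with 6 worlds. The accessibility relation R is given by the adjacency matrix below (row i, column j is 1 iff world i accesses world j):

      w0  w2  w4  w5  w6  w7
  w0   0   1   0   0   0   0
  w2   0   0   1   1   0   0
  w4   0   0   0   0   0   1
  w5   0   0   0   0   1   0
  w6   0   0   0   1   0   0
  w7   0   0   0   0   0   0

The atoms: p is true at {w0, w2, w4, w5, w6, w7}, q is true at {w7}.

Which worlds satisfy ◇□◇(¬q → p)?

w0: successors {w2}; □◇(¬q → p) there: w2:T. ✓
w2: successors {w4, w5}; □◇(¬q → p) there: w4:F, w5:T. ✓
w4: successors {w7}; □◇(¬q → p) there: w7:T. ✓
w5: successors {w6}; □◇(¬q → p) there: w6:T. ✓
w6: successors {w5}; □◇(¬q → p) there: w5:T. ✓
w7: no successors, so ◇□◇(¬q → p) fails. ✗

{w0, w2, w4, w5, w6}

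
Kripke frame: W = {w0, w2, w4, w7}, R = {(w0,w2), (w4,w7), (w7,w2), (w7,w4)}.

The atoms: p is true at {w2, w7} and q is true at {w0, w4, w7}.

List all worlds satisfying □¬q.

{w0, w2}

w0: successors {w2}; ¬q there: w2:T. ✓
w2: no successors, so □¬q holds vacuously. ✓
w4: successors {w7}; ¬q there: w7:F. ✗
w7: successors {w2, w4}; ¬q there: w2:T, w4:F. ✗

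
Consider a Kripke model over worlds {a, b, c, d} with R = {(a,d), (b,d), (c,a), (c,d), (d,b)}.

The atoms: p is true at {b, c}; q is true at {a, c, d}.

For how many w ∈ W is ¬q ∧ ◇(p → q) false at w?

a: ¬q is F, ◇(p → q) is T. ✗
b: ¬q is T, ◇(p → q) is T. ✓
c: ¬q is F, ◇(p → q) is T. ✗
d: ¬q is F, ◇(p → q) is F. ✗
Satisfying worlds: {b}.
So ¬q ∧ ◇(p → q) fails at the other 3 worlds.

3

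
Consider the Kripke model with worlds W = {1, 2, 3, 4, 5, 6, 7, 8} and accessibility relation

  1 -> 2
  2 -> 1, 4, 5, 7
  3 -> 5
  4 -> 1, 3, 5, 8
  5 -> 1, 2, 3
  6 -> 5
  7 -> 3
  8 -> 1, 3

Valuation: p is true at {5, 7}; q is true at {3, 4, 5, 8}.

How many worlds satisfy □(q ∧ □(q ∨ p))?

1: successors {2}; q ∧ □(q ∨ p) there: 2:F. ✗
2: successors {1, 4, 5, 7}; q ∧ □(q ∨ p) there: 1:F, 4:F, 5:F, 7:F. ✗
3: successors {5}; q ∧ □(q ∨ p) there: 5:F. ✗
4: successors {1, 3, 5, 8}; q ∧ □(q ∨ p) there: 1:F, 3:T, 5:F, 8:F. ✗
5: successors {1, 2, 3}; q ∧ □(q ∨ p) there: 1:F, 2:F, 3:T. ✗
6: successors {5}; q ∧ □(q ∨ p) there: 5:F. ✗
7: successors {3}; q ∧ □(q ∨ p) there: 3:T. ✓
8: successors {1, 3}; q ∧ □(q ∨ p) there: 1:F, 3:T. ✗
Satisfying worlds: {7}.

1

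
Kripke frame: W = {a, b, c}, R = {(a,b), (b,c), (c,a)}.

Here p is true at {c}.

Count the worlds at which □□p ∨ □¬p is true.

2

a: □□p is T, □¬p is T. ✓
b: □□p is F, □¬p is F. ✗
c: □□p is F, □¬p is T. ✓
Satisfying worlds: {a, c}.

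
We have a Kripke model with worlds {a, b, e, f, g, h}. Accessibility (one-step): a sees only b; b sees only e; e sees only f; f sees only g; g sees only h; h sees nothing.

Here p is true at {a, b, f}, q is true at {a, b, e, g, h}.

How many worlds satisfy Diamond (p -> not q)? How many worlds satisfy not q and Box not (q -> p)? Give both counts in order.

4 and 1

For Diamond (p -> not q):
a: successors {b}; p -> not q there: b:F. ✗
b: successors {e}; p -> not q there: e:T. ✓
e: successors {f}; p -> not q there: f:T. ✓
f: successors {g}; p -> not q there: g:T. ✓
g: successors {h}; p -> not q there: h:T. ✓
h: no successors, so Diamond (p -> not q) fails. ✗
— 4 worlds.
For not q and Box not (q -> p):
a: not q is F, Box not (q -> p) is F. ✗
b: not q is F, Box not (q -> p) is T. ✗
e: not q is F, Box not (q -> p) is F. ✗
f: not q is T, Box not (q -> p) is T. ✓
g: not q is F, Box not (q -> p) is T. ✗
h: not q is F, Box not (q -> p) is T. ✗
— 1 world.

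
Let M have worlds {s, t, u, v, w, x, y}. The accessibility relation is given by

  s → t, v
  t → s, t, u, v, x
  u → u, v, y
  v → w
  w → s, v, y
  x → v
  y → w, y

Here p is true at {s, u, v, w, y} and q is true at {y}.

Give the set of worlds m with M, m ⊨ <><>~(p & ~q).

{s, t, u, v, w, y}

s: successors {t, v}; <>~(p & ~q) there: t:T, v:F. ✓
t: successors {s, t, u, v, x}; <>~(p & ~q) there: s:T, t:T, u:T, v:F, x:F. ✓
u: successors {u, v, y}; <>~(p & ~q) there: u:T, v:F, y:T. ✓
v: successors {w}; <>~(p & ~q) there: w:T. ✓
w: successors {s, v, y}; <>~(p & ~q) there: s:T, v:F, y:T. ✓
x: successors {v}; <>~(p & ~q) there: v:F. ✗
y: successors {w, y}; <>~(p & ~q) there: w:T, y:T. ✓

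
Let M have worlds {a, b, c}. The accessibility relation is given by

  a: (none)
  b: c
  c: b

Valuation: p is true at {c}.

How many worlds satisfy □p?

2

a: no successors, so □p holds vacuously. ✓
b: successors {c}; p there: c:T. ✓
c: successors {b}; p there: b:F. ✗
Satisfying worlds: {a, b}.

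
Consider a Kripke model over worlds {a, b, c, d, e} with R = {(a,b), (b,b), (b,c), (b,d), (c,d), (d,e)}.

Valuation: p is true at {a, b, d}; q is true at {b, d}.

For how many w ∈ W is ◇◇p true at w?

2

a: successors {b}; ◇p there: b:T. ✓
b: successors {b, c, d}; ◇p there: b:T, c:T, d:F. ✓
c: successors {d}; ◇p there: d:F. ✗
d: successors {e}; ◇p there: e:F. ✗
e: no successors, so ◇◇p fails. ✗
Satisfying worlds: {a, b}.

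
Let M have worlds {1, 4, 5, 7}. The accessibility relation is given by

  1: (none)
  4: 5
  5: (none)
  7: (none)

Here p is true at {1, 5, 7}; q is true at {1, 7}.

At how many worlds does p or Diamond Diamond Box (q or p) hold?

3

1: p is T, Diamond Diamond Box (q or p) is F. ✓
4: p is F, Diamond Diamond Box (q or p) is F. ✗
5: p is T, Diamond Diamond Box (q or p) is F. ✓
7: p is T, Diamond Diamond Box (q or p) is F. ✓
Satisfying worlds: {1, 5, 7}.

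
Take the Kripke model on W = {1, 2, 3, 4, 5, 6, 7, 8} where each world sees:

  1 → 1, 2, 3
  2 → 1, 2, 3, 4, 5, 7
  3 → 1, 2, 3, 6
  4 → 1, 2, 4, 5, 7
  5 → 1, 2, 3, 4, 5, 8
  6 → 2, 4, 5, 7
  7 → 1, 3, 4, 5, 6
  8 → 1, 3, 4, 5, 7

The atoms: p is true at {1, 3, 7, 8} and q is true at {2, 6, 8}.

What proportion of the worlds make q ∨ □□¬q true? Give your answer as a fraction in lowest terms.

3/8

1: q is F, □□¬q is F. ✗
2: q is T, □□¬q is F. ✓
3: q is F, □□¬q is F. ✗
4: q is F, □□¬q is F. ✗
5: q is F, □□¬q is F. ✗
6: q is T, □□¬q is F. ✓
7: q is F, □□¬q is F. ✗
8: q is T, □□¬q is F. ✓
That's 3 of 8 worlds, so 3/8.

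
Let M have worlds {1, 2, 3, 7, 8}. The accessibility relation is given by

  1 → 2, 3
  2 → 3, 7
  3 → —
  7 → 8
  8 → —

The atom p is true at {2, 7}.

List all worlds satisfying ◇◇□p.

1: successors {2, 3}; ◇□p there: 2:T, 3:F. ✓
2: successors {3, 7}; ◇□p there: 3:F, 7:T. ✓
3: no successors, so ◇◇□p fails. ✗
7: successors {8}; ◇□p there: 8:F. ✗
8: no successors, so ◇◇□p fails. ✗

{1, 2}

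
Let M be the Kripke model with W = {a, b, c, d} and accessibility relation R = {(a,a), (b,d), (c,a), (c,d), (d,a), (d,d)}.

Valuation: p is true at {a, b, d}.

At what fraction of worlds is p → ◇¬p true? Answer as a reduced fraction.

a: p is T, ◇¬p is F. ✗
b: p is T, ◇¬p is F. ✗
c: p is F, ◇¬p is F. ✓
d: p is T, ◇¬p is F. ✗
That's 1 of 4 worlds, so 1/4.

1/4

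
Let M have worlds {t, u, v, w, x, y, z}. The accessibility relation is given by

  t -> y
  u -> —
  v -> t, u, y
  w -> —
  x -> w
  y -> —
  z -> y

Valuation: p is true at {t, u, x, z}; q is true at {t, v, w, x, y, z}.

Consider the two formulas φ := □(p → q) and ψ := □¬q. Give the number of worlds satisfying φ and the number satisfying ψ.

For □(p → q):
t: successors {y}; p → q there: y:T. ✓
u: no successors, so □(p → q) holds vacuously. ✓
v: successors {t, u, y}; p → q there: t:T, u:F, y:T. ✗
w: no successors, so □(p → q) holds vacuously. ✓
x: successors {w}; p → q there: w:T. ✓
y: no successors, so □(p → q) holds vacuously. ✓
z: successors {y}; p → q there: y:T. ✓
— 6 worlds.
For □¬q:
t: successors {y}; ¬q there: y:F. ✗
u: no successors, so □¬q holds vacuously. ✓
v: successors {t, u, y}; ¬q there: t:F, u:T, y:F. ✗
w: no successors, so □¬q holds vacuously. ✓
x: successors {w}; ¬q there: w:F. ✗
y: no successors, so □¬q holds vacuously. ✓
z: successors {y}; ¬q there: y:F. ✗
— 3 worlds.

6 and 3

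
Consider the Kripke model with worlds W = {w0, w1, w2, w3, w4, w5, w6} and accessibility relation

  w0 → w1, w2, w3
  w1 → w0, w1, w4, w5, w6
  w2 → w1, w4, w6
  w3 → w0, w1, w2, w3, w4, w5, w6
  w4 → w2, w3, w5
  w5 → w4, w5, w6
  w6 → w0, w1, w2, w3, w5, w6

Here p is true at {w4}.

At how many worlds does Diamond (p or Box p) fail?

3

w0: successors {w1, w2, w3}; p or Box p there: w1:F, w2:F, w3:F. ✗
w1: successors {w0, w1, w4, w5, w6}; p or Box p there: w0:F, w1:F, w4:T, w5:F, w6:F. ✓
w2: successors {w1, w4, w6}; p or Box p there: w1:F, w4:T, w6:F. ✓
w3: successors {w0, w1, w2, w3, w4, w5, w6}; p or Box p there: w0:F, w1:F, w2:F, w3:F, w4:T, w5:F, w6:F. ✓
w4: successors {w2, w3, w5}; p or Box p there: w2:F, w3:F, w5:F. ✗
w5: successors {w4, w5, w6}; p or Box p there: w4:T, w5:F, w6:F. ✓
w6: successors {w0, w1, w2, w3, w5, w6}; p or Box p there: w0:F, w1:F, w2:F, w3:F, w5:F, w6:F. ✗
Satisfying worlds: {w1, w2, w3, w5}.
So Diamond (p or Box p) fails at the other 3 worlds.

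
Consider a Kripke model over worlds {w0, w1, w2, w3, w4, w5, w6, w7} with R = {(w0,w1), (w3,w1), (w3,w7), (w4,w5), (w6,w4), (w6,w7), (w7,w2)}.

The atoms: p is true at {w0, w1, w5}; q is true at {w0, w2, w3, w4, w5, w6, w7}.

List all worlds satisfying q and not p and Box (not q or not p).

{w2, w3, w6, w7}

w0: q and not p is F, Box (not q or not p) is T. ✗
w1: q and not p is F, Box (not q or not p) is T. ✗
w2: q and not p is T, Box (not q or not p) is T. ✓
w3: q and not p is T, Box (not q or not p) is T. ✓
w4: q and not p is T, Box (not q or not p) is F. ✗
w5: q and not p is F, Box (not q or not p) is T. ✗
w6: q and not p is T, Box (not q or not p) is T. ✓
w7: q and not p is T, Box (not q or not p) is T. ✓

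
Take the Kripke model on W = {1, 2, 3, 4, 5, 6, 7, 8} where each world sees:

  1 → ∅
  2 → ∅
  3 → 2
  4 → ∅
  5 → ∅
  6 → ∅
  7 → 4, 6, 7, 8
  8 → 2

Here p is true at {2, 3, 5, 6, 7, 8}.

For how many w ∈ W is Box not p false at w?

3

1: no successors, so Box not p holds vacuously. ✓
2: no successors, so Box not p holds vacuously. ✓
3: successors {2}; not p there: 2:F. ✗
4: no successors, so Box not p holds vacuously. ✓
5: no successors, so Box not p holds vacuously. ✓
6: no successors, so Box not p holds vacuously. ✓
7: successors {4, 6, 7, 8}; not p there: 4:T, 6:F, 7:F, 8:F. ✗
8: successors {2}; not p there: 2:F. ✗
Satisfying worlds: {1, 2, 4, 5, 6}.
So Box not p fails at the other 3 worlds.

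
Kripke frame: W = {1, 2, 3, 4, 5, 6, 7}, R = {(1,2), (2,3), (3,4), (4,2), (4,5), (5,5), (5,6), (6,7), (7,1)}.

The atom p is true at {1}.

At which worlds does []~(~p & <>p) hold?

1: successors {2}; ~(~p & <>p) there: 2:T. ✓
2: successors {3}; ~(~p & <>p) there: 3:T. ✓
3: successors {4}; ~(~p & <>p) there: 4:T. ✓
4: successors {2, 5}; ~(~p & <>p) there: 2:T, 5:T. ✓
5: successors {5, 6}; ~(~p & <>p) there: 5:T, 6:T. ✓
6: successors {7}; ~(~p & <>p) there: 7:F. ✗
7: successors {1}; ~(~p & <>p) there: 1:T. ✓

{1, 2, 3, 4, 5, 7}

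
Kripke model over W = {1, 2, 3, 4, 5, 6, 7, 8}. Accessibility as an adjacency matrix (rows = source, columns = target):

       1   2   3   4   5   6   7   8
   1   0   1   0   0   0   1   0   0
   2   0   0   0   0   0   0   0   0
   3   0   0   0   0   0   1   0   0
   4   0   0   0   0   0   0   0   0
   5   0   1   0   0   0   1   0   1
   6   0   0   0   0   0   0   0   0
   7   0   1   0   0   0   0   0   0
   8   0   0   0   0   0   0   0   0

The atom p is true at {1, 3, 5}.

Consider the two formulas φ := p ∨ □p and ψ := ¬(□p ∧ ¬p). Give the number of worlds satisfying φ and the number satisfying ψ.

For p ∨ □p:
1: p is T, □p is F. ✓
2: p is F, □p is T. ✓
3: p is T, □p is F. ✓
4: p is F, □p is T. ✓
5: p is T, □p is F. ✓
6: p is F, □p is T. ✓
7: p is F, □p is F. ✗
8: p is F, □p is T. ✓
— 7 worlds.
For ¬(□p ∧ ¬p):
1: □p ∧ ¬p is F. ✓
2: □p ∧ ¬p is T. ✗
3: □p ∧ ¬p is F. ✓
4: □p ∧ ¬p is T. ✗
5: □p ∧ ¬p is F. ✓
6: □p ∧ ¬p is T. ✗
7: □p ∧ ¬p is F. ✓
8: □p ∧ ¬p is T. ✗
— 4 worlds.

7 and 4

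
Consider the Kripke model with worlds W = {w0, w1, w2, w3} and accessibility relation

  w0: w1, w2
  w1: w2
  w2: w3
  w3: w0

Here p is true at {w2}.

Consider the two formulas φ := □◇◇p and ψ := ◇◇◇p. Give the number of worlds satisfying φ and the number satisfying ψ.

For □◇◇p:
w0: successors {w1, w2}; ◇◇p there: w1:F, w2:F. ✗
w1: successors {w2}; ◇◇p there: w2:F. ✗
w2: successors {w3}; ◇◇p there: w3:T. ✓
w3: successors {w0}; ◇◇p there: w0:T. ✓
— 2 worlds.
For ◇◇◇p:
w0: successors {w1, w2}; ◇◇p there: w1:F, w2:F. ✗
w1: successors {w2}; ◇◇p there: w2:F. ✗
w2: successors {w3}; ◇◇p there: w3:T. ✓
w3: successors {w0}; ◇◇p there: w0:T. ✓
— 2 worlds.

2 and 2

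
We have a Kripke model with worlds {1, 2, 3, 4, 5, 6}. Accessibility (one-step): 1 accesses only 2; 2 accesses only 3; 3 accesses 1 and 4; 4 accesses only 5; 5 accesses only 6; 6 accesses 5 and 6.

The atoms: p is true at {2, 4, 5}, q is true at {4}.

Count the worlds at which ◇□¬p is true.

1: successors {2}; □¬p there: 2:T. ✓
2: successors {3}; □¬p there: 3:F. ✗
3: successors {1, 4}; □¬p there: 1:F, 4:F. ✗
4: successors {5}; □¬p there: 5:T. ✓
5: successors {6}; □¬p there: 6:F. ✗
6: successors {5, 6}; □¬p there: 5:T, 6:F. ✓
Satisfying worlds: {1, 4, 6}.

3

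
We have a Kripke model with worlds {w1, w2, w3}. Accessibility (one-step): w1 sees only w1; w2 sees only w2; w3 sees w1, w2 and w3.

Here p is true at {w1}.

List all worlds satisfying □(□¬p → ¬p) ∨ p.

{w1, w2, w3}

w1: □(□¬p → ¬p) is T, p is T. ✓
w2: □(□¬p → ¬p) is T, p is F. ✓
w3: □(□¬p → ¬p) is T, p is F. ✓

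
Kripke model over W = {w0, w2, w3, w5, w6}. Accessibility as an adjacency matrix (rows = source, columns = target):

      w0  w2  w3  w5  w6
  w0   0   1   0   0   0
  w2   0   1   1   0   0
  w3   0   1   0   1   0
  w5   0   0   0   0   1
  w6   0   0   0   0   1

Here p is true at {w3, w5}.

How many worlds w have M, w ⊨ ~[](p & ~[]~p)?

w0: [](p & ~[]~p) is F. ✓
w2: [](p & ~[]~p) is F. ✓
w3: [](p & ~[]~p) is F. ✓
w5: [](p & ~[]~p) is F. ✓
w6: [](p & ~[]~p) is F. ✓
Satisfying worlds: {w0, w2, w3, w5, w6}.

5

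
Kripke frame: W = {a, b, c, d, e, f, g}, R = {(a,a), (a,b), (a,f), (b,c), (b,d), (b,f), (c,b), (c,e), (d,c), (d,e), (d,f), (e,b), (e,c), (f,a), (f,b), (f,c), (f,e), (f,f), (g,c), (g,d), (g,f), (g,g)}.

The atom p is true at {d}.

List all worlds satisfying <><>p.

a: successors {a, b, f}; <>p there: a:F, b:T, f:F. ✓
b: successors {c, d, f}; <>p there: c:F, d:F, f:F. ✗
c: successors {b, e}; <>p there: b:T, e:F. ✓
d: successors {c, e, f}; <>p there: c:F, e:F, f:F. ✗
e: successors {b, c}; <>p there: b:T, c:F. ✓
f: successors {a, b, c, e, f}; <>p there: a:F, b:T, c:F, e:F, f:F. ✓
g: successors {c, d, f, g}; <>p there: c:F, d:F, f:F, g:T. ✓

{a, c, e, f, g}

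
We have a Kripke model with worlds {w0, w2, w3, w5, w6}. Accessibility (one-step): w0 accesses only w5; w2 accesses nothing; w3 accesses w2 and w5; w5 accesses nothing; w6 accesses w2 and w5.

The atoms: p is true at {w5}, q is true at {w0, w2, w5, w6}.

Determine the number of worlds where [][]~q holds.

w0: successors {w5}; []~q there: w5:T. ✓
w2: no successors, so [][]~q holds vacuously. ✓
w3: successors {w2, w5}; []~q there: w2:T, w5:T. ✓
w5: no successors, so [][]~q holds vacuously. ✓
w6: successors {w2, w5}; []~q there: w2:T, w5:T. ✓
Satisfying worlds: {w0, w2, w3, w5, w6}.

5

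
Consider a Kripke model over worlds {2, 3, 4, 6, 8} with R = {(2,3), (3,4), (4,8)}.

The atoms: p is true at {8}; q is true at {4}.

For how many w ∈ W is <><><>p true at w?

2: successors {3}; <><>p there: 3:T. ✓
3: successors {4}; <><>p there: 4:F. ✗
4: successors {8}; <><>p there: 8:F. ✗
6: no successors, so <><><>p fails. ✗
8: no successors, so <><><>p fails. ✗
Satisfying worlds: {2}.

1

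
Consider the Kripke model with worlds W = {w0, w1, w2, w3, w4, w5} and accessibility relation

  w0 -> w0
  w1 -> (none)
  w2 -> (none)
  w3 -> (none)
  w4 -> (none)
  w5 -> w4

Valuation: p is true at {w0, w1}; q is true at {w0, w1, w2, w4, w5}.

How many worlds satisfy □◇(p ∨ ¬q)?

5

w0: successors {w0}; ◇(p ∨ ¬q) there: w0:T. ✓
w1: no successors, so □◇(p ∨ ¬q) holds vacuously. ✓
w2: no successors, so □◇(p ∨ ¬q) holds vacuously. ✓
w3: no successors, so □◇(p ∨ ¬q) holds vacuously. ✓
w4: no successors, so □◇(p ∨ ¬q) holds vacuously. ✓
w5: successors {w4}; ◇(p ∨ ¬q) there: w4:F. ✗
Satisfying worlds: {w0, w1, w2, w3, w4}.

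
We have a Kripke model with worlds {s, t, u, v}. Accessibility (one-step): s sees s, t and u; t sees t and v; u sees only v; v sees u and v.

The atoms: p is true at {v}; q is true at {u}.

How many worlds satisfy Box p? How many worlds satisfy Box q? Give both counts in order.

1 and 0

For Box p:
s: successors {s, t, u}; p there: s:F, t:F, u:F. ✗
t: successors {t, v}; p there: t:F, v:T. ✗
u: successors {v}; p there: v:T. ✓
v: successors {u, v}; p there: u:F, v:T. ✗
— 1 world.
For Box q:
s: successors {s, t, u}; q there: s:F, t:F, u:T. ✗
t: successors {t, v}; q there: t:F, v:F. ✗
u: successors {v}; q there: v:F. ✗
v: successors {u, v}; q there: u:T, v:F. ✗
— 0 worlds.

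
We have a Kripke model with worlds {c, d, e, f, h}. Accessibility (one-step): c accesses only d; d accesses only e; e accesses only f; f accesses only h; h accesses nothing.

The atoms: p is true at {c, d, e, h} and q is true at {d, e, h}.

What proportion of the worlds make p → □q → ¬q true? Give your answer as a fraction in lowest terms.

c: p is T, □q → ¬q is T. ✓
d: p is T, □q → ¬q is F. ✗
e: p is T, □q → ¬q is T. ✓
f: p is F, □q → ¬q is T. ✓
h: p is T, □q → ¬q is F. ✗
That's 3 of 5 worlds, so 3/5.

3/5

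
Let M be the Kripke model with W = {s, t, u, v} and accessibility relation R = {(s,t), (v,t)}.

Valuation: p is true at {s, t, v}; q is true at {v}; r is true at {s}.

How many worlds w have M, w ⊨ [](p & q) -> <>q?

s: [](p & q) is F, <>q is F. ✓
t: [](p & q) is T, <>q is F. ✗
u: [](p & q) is T, <>q is F. ✗
v: [](p & q) is F, <>q is F. ✓
Satisfying worlds: {s, v}.

2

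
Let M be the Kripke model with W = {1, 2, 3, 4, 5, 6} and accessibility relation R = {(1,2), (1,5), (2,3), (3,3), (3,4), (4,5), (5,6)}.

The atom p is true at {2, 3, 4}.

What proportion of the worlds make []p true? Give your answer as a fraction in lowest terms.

1/2

1: successors {2, 5}; p there: 2:T, 5:F. ✗
2: successors {3}; p there: 3:T. ✓
3: successors {3, 4}; p there: 3:T, 4:T. ✓
4: successors {5}; p there: 5:F. ✗
5: successors {6}; p there: 6:F. ✗
6: no successors, so []p holds vacuously. ✓
That's 3 of 6 worlds, so 3/6 = 1/2.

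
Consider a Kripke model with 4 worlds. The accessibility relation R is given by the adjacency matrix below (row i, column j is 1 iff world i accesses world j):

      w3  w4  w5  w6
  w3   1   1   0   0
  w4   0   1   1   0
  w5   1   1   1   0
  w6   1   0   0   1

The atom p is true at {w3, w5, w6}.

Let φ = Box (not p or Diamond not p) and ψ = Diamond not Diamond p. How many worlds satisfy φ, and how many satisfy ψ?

For Box (not p or Diamond not p):
w3: successors {w3, w4}; not p or Diamond not p there: w3:T, w4:T. ✓
w4: successors {w4, w5}; not p or Diamond not p there: w4:T, w5:T. ✓
w5: successors {w3, w4, w5}; not p or Diamond not p there: w3:T, w4:T, w5:T. ✓
w6: successors {w3, w6}; not p or Diamond not p there: w3:T, w6:F. ✗
— 3 worlds.
For Diamond not Diamond p:
w3: successors {w3, w4}; not Diamond p there: w3:F, w4:F. ✗
w4: successors {w4, w5}; not Diamond p there: w4:F, w5:F. ✗
w5: successors {w3, w4, w5}; not Diamond p there: w3:F, w4:F, w5:F. ✗
w6: successors {w3, w6}; not Diamond p there: w3:F, w6:F. ✗
— 0 worlds.

3 and 0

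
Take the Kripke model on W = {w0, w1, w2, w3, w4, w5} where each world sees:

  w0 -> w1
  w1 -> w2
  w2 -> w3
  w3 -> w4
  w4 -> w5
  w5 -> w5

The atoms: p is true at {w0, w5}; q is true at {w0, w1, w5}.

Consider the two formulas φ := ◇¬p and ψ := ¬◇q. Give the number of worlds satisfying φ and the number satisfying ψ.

For ◇¬p:
w0: successors {w1}; ¬p there: w1:T. ✓
w1: successors {w2}; ¬p there: w2:T. ✓
w2: successors {w3}; ¬p there: w3:T. ✓
w3: successors {w4}; ¬p there: w4:T. ✓
w4: successors {w5}; ¬p there: w5:F. ✗
w5: successors {w5}; ¬p there: w5:F. ✗
— 4 worlds.
For ¬◇q:
w0: ◇q is T. ✗
w1: ◇q is F. ✓
w2: ◇q is F. ✓
w3: ◇q is F. ✓
w4: ◇q is T. ✗
w5: ◇q is T. ✗
— 3 worlds.

4 and 3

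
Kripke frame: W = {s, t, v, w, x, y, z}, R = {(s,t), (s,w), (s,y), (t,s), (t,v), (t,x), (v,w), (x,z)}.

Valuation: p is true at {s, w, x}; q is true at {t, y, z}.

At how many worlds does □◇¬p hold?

3

s: successors {t, w, y}; ◇¬p there: t:T, w:F, y:F. ✗
t: successors {s, v, x}; ◇¬p there: s:T, v:F, x:T. ✗
v: successors {w}; ◇¬p there: w:F. ✗
w: no successors, so □◇¬p holds vacuously. ✓
x: successors {z}; ◇¬p there: z:F. ✗
y: no successors, so □◇¬p holds vacuously. ✓
z: no successors, so □◇¬p holds vacuously. ✓
Satisfying worlds: {w, y, z}.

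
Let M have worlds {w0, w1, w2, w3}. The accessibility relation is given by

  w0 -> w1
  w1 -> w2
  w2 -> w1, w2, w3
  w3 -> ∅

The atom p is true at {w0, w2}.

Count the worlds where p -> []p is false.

w0: p is T, []p is F. ✗
w1: p is F, []p is T. ✓
w2: p is T, []p is F. ✗
w3: p is F, []p is T. ✓
Satisfying worlds: {w1, w3}.
So p -> []p fails at the other 2 worlds.

2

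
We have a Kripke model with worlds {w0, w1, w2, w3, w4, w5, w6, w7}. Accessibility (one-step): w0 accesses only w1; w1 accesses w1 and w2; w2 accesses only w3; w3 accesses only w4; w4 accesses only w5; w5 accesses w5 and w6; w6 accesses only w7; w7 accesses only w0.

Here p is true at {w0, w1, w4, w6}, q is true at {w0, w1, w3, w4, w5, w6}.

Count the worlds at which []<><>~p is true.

5

w0: successors {w1}; <><>~p there: w1:T. ✓
w1: successors {w1, w2}; <><>~p there: w1:T, w2:F. ✗
w2: successors {w3}; <><>~p there: w3:T. ✓
w3: successors {w4}; <><>~p there: w4:T. ✓
w4: successors {w5}; <><>~p there: w5:T. ✓
w5: successors {w5, w6}; <><>~p there: w5:T, w6:F. ✗
w6: successors {w7}; <><>~p there: w7:F. ✗
w7: successors {w0}; <><>~p there: w0:T. ✓
Satisfying worlds: {w0, w2, w3, w4, w7}.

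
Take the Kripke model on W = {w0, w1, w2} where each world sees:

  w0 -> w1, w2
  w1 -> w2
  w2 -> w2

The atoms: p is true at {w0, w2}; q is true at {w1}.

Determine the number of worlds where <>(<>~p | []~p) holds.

0

w0: successors {w1, w2}; <>~p | []~p there: w1:F, w2:F. ✗
w1: successors {w2}; <>~p | []~p there: w2:F. ✗
w2: successors {w2}; <>~p | []~p there: w2:F. ✗
Satisfying worlds: ∅.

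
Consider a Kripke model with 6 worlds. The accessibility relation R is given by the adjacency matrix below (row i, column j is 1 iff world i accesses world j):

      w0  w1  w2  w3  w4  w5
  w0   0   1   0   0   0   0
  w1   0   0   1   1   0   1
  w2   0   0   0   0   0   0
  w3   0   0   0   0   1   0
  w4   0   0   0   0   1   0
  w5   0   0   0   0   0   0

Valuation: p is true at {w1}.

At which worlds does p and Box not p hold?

{w1}

w0: p is F, Box not p is F. ✗
w1: p is T, Box not p is T. ✓
w2: p is F, Box not p is T. ✗
w3: p is F, Box not p is T. ✗
w4: p is F, Box not p is T. ✗
w5: p is F, Box not p is T. ✗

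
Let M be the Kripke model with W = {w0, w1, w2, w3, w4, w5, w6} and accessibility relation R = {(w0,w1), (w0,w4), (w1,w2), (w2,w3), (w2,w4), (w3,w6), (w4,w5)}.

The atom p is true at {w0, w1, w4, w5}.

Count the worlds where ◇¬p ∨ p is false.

w0: ◇¬p is F, p is T. ✓
w1: ◇¬p is T, p is T. ✓
w2: ◇¬p is T, p is F. ✓
w3: ◇¬p is T, p is F. ✓
w4: ◇¬p is F, p is T. ✓
w5: ◇¬p is F, p is T. ✓
w6: ◇¬p is F, p is F. ✗
Satisfying worlds: {w0, w1, w2, w3, w4, w5}.
So ◇¬p ∨ p fails at the other 1 world.

1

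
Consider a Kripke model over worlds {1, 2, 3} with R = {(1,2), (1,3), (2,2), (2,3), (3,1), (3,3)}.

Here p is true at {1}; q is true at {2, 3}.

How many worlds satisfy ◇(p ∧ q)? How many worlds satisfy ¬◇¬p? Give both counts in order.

For ◇(p ∧ q):
1: successors {2, 3}; p ∧ q there: 2:F, 3:F. ✗
2: successors {2, 3}; p ∧ q there: 2:F, 3:F. ✗
3: successors {1, 3}; p ∧ q there: 1:F, 3:F. ✗
— 0 worlds.
For ¬◇¬p:
1: ◇¬p is T. ✗
2: ◇¬p is T. ✗
3: ◇¬p is T. ✗
— 0 worlds.

0 and 0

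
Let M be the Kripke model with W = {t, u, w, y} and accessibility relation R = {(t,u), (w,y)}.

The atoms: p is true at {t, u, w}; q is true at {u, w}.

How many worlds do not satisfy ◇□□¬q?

t: successors {u}; □□¬q there: u:T. ✓
u: no successors, so ◇□□¬q fails. ✗
w: successors {y}; □□¬q there: y:T. ✓
y: no successors, so ◇□□¬q fails. ✗
Satisfying worlds: {t, w}.
So ◇□□¬q fails at the other 2 worlds.

2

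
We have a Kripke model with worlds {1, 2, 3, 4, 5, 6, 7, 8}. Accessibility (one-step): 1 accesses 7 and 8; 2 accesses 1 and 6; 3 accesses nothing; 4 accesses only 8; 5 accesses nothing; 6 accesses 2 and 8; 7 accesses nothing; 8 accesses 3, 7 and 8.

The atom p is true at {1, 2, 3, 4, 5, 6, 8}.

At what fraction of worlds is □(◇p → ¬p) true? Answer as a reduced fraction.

1: successors {7, 8}; ◇p → ¬p there: 7:T, 8:F. ✗
2: successors {1, 6}; ◇p → ¬p there: 1:F, 6:F. ✗
3: no successors, so □(◇p → ¬p) holds vacuously. ✓
4: successors {8}; ◇p → ¬p there: 8:F. ✗
5: no successors, so □(◇p → ¬p) holds vacuously. ✓
6: successors {2, 8}; ◇p → ¬p there: 2:F, 8:F. ✗
7: no successors, so □(◇p → ¬p) holds vacuously. ✓
8: successors {3, 7, 8}; ◇p → ¬p there: 3:T, 7:T, 8:F. ✗
That's 3 of 8 worlds, so 3/8.

3/8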